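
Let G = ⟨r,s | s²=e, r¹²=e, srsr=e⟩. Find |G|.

Enumerate words in the generators, reducing via the relations: the distinct elements are
  {e, r, s, rs, r², r³, r⁴, r⁵, r⁶, r⁷, r⁸, r⁹, r²s, r³s, r¹¹, r¹⁰, r⁴s, r⁵s, r⁶s, r⁷s, r⁸s, r⁹s, r¹¹s, r¹⁰s}.
No further products give new elements, so |G| = 24.

Answer: 24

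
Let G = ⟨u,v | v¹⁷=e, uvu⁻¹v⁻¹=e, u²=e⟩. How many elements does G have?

Enumerate words in the generators, reducing via the relations: the distinct elements are
  {e, u, v, uv, v², v³, v⁴, v⁵, v⁶, v⁷, v⁸, v⁹, uv², uv³, uv⁴, uv⁵, uv⁶, uv⁷, uv⁸, uv⁹, v¹², v¹³, v¹¹, v¹⁰, v¹⁴, v¹⁵, v¹⁶, uv¹², uv¹³, uv¹¹, uv¹⁰, uv¹⁴, uv¹⁵, uv¹⁶}.
No further products give new elements, so |G| = 34.

Answer: 34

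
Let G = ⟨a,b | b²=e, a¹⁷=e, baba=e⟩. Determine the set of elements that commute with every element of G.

An element z ∈ Z(G) iff z commutes with every generator.
For example e is central: e·a = a = a·e; e·b = b = b·e.
Whereas a ∉ Z(G) since a·b = ab ≠ a¹⁶b = b·a.
Checking each of the 34 elements this way gives Z(G) = {e}, of order 1.

Answer: {e}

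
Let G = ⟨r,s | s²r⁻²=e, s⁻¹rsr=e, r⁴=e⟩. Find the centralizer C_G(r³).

⟨r³⟩ ⊆ C_G(r³) since powers of r³ commute with r³; so |C_G(r³)| ≥ |⟨r³⟩| = 4.
By orbit–stabilizer, |C_G(r³)| = |G| / |conj. class of r³| = 8 / 2 = 4.
The 4 elements commuting with r³ are {e, r, r², r³}.

Answer: {e, r, r², r³}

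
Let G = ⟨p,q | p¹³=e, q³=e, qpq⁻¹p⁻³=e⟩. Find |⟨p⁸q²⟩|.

|⟨p⁸q²⟩| equals the order of p⁸q². Compute successive powers until reaching e:
  (p⁸q²)¹ = p⁸q², (p⁸q²)² = p²q, (p⁸q²)³ = e.
The smallest positive k with (p⁸q²)ᵏ = e is 3, so |⟨p⁸q²⟩| = 3.

Answer: 3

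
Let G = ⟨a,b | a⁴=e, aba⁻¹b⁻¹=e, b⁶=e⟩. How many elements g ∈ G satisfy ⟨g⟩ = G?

⟨g⟩ = G would require ord(g) = |G| = 24, but the maximum element order in G is 12 < 24. So G is not cyclic and no single element generates it: the count is 0.

Answer: 0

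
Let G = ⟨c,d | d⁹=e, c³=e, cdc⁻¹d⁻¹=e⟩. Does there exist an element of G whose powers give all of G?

|G| = 27, but the maximum element order in G is 9 < 27. No single element generates all of G, so G is not cyclic.

Answer: No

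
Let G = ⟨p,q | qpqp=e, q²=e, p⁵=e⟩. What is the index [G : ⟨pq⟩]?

First find ord(pq) by computing successive powers:
  (pq)¹ = pq, (pq)² = e.
So |⟨pq⟩| = ord(pq) = 2. With |G| = 10, by Lagrange [G : ⟨pq⟩] = 10/2 = 5.

Answer: 5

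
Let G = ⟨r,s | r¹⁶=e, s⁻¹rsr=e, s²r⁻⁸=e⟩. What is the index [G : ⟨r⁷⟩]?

First find ord(r⁷) by computing successive powers:
  (r⁷)¹ = r⁷, (r⁷)² = r¹⁴, (r⁷)³ = r⁵, (r⁷)⁴ = r¹², (r⁷)⁵ = r³, (r⁷)⁶ = r¹⁰, (r⁷)⁷ = r, (r⁷)⁸ = r⁸, (r⁷)⁹ = r¹⁵, (r⁷)¹⁰ = r⁶, (r⁷)¹¹ = r¹³, (r⁷)¹² = r⁴, (r⁷)¹³ = r¹¹, (r⁷)¹⁴ = r², (r⁷)¹⁵ = r⁹, (r⁷)¹⁶ = e.
So |⟨r⁷⟩| = ord(r⁷) = 16. With |G| = 32, by Lagrange [G : ⟨r⁷⟩] = 32/16 = 2.

Answer: 2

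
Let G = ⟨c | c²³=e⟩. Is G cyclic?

|G| = 23. The element c has order 23 (its powers give 23 distinct elements), so ⟨c⟩ = G and G is cyclic.

Answer: Yes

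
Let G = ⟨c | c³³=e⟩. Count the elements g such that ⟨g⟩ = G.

G is cyclic of order 33. An element generates G iff its order is 33, and a cyclic group of order 33 has exactly φ(33) = 20 such elements.

Answer: 20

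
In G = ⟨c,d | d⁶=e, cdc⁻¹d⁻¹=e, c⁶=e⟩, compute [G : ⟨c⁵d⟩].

First find ord(c⁵d) by computing successive powers:
  (c⁵d)¹ = c⁵d, (c⁵d)² = c⁴d², (c⁵d)³ = c³d³, (c⁵d)⁴ = c²d⁴, (c⁵d)⁵ = cd⁵, (c⁵d)⁶ = e.
So |⟨c⁵d⟩| = ord(c⁵d) = 6. With |G| = 36, by Lagrange [G : ⟨c⁵d⟩] = 36/6 = 6.

Answer: 6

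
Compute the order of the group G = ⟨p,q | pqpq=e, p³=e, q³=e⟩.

Enumerate words in the generators, reducing via the relations: the distinct elements are
  {e, p, q, pq, p², q², pq², p²q, qp², q²p, pq²p, p²q²}.
No further products give new elements, so |G| = 12.

Answer: 12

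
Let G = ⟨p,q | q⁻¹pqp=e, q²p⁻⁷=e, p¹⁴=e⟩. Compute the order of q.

Compute successive powers until reaching e:
  q¹ = q, q² = p⁷, q³ = q⁻¹, q⁴ = e.
The smallest positive k with qᵏ = e is 4.

Answer: 4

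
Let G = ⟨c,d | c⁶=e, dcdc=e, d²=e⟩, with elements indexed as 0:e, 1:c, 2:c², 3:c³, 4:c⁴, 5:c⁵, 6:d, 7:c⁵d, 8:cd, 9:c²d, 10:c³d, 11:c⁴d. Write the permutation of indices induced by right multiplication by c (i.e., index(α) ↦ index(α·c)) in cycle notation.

(0 1 2 3 4 5)(6 7 11 10 9 8)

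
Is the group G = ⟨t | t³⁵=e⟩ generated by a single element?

|G| = 35. The element t has order 35 (its powers give 35 distinct elements), so ⟨t⟩ = G and G is cyclic.

Answer: Yes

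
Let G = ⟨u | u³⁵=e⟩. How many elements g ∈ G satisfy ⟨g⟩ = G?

G is cyclic of order 35. An element generates G iff its order is 35, and a cyclic group of order 35 has exactly φ(35) = 24 such elements.

Answer: 24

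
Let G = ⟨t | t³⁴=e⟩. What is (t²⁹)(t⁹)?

Compute (t²⁹) · (t⁹) by multiplying left to right and reducing via the relations at each step:
  (t²⁹) · t⁹ = t⁴

Answer: t⁴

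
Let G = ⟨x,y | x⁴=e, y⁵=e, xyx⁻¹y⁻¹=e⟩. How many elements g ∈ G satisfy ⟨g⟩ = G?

G is cyclic of order 20. An element generates G iff its order is 20, and a cyclic group of order 20 has exactly φ(20) = 8 such elements.

Answer: 8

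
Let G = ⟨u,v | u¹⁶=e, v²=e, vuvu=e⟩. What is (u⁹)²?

Compute successive powers of (u⁹), reducing at each step:
  (u⁹)²: (u⁹) · u⁹ = u²

Answer: u²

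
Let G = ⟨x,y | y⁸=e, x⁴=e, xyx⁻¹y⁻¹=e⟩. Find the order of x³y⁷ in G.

Compute successive powers until reaching e:
  (x³y⁷)¹ = x³y⁷, (x³y⁷)² = x²y⁶, (x³y⁷)³ = xy⁵, (x³y⁷)⁴ = y⁴, (x³y⁷)⁵ = x³y³, (x³y⁷)⁶ = x²y², (x³y⁷)⁷ = xy, (x³y⁷)⁸ = e.
The smallest positive k with (x³y⁷)ᵏ = e is 8.

Answer: 8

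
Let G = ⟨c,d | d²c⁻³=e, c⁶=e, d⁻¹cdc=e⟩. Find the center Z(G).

An element z ∈ Z(G) iff z commutes with every generator.
For example c³ is central: (c³)·c = c⁴ = c·(c³); (c³)·d = d⁻¹ = d·(c³).
Whereas c ∉ Z(G) since c·d = cd ≠ c²d⁻¹ = d·c.
Checking each of the 12 elements this way gives Z(G) = {e, c³}, of order 2.

Answer: {e, c³}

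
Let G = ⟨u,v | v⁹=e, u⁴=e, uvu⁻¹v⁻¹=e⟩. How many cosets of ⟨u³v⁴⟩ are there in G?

First find ord(u³v⁴) by computing successive powers:
  (u³v⁴)¹ = u³v⁴, (u³v⁴)² = u²v⁸, (u³v⁴)³ = uv³, (u³v⁴)⁴ = v⁷, (u³v⁴)⁵ = u³v², (u³v⁴)⁶ = u²v⁶, (u³v⁴)⁷ = uv, (u³v⁴)⁸ = v⁵, (u³v⁴)⁹ = u³, (u³v⁴)¹⁰ = u²v⁴, (u³v⁴)¹¹ = uv⁸, (u³v⁴)¹² = v³, (u³v⁴)¹³ = u³v⁷, (u³v⁴)¹⁴ = u²v², (u³v⁴)¹⁵ = uv⁶, (u³v⁴)¹⁶ = v, (u³v⁴)¹⁷ = u³v⁵, (u³v⁴)¹⁸ = u², (u³v⁴)¹⁹ = uv⁴, (u³v⁴)²⁰ = v⁸, (u³v⁴)²¹ = u³v³, (u³v⁴)²² = u²v⁷, (u³v⁴)²³ = uv², (u³v⁴)²⁴ = v⁶, (u³v⁴)²⁵ = u³v, (u³v⁴)²⁶ = u²v⁵, (u³v⁴)²⁷ = u, (u³v⁴)²⁸ = v⁴, (u³v⁴)²⁹ = u³v⁸, (u³v⁴)³⁰ = u²v³, (u³v⁴)³¹ = uv⁷, (u³v⁴)³² = v², (u³v⁴)³³ = u³v⁶, (u³v⁴)³⁴ = u²v, (u³v⁴)³⁵ = uv⁵, (u³v⁴)³⁶ = e.
So |⟨u³v⁴⟩| = ord(u³v⁴) = 36. With |G| = 36, by Lagrange [G : ⟨u³v⁴⟩] = 36/36 = 1.

Answer: 1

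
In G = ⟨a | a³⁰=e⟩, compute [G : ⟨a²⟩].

First find ord(a²) by computing successive powers:
  (a²)¹ = a², (a²)² = a⁴, (a²)³ = a⁶, (a²)⁴ = a⁸, (a²)⁵ = a¹⁰, (a²)⁶ = a¹², (a²)⁷ = a¹⁴, (a²)⁸ = a¹⁶, (a²)⁹ = a¹⁸, (a²)¹⁰ = a²⁰, (a²)¹¹ = a²², (a²)¹² = a²⁴, (a²)¹³ = a²⁶, (a²)¹⁴ = a²⁸, (a²)¹⁵ = e.
So |⟨a²⟩| = ord(a²) = 15. With |G| = 30, by Lagrange [G : ⟨a²⟩] = 30/15 = 2.

Answer: 2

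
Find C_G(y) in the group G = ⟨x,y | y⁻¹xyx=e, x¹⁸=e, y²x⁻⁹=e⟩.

⟨y⟩ ⊆ C_G(y) since powers of y commute with y; so |C_G(y)| ≥ |⟨y⟩| = 4.
By orbit–stabilizer, |C_G(y)| = |G| / |conj. class of y| = 36 / 9 = 4.
The 4 elements commuting with y are {e, x⁹, y, y⁻¹}.

Answer: {e, x⁹, y, y⁻¹}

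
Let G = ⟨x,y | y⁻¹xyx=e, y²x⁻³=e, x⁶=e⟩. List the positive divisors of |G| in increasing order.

|G| = 12 = 2² · 3. By Lagrange's theorem the order of any subgroup divides 12; the divisors of 12 are 1, 2, 3, 4, 6, 12.

Answer: 1, 2, 3, 4, 6, 12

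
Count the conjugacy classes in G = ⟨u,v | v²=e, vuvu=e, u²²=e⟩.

The conjugacy classes (representative and size) are:
  [e] (size 1), [u] (size 2), [u²] (size 2), [u¹⁹] (size 2), [u⁴] (size 2), [u⁵] (size 2), [u⁶] (size 2), [u⁷] (size 2), [u⁸] (size 2), [u¹³] (size 2), [u¹⁰] (size 2), [u¹¹] (size 1), [u⁶v] (size 11), [uv] (size 11).
Class equation: 1 + 2 + 2 + 2 + 2 + 2 + 2 + 2 + 2 + 2 + 2 + 1 + 11 + 11 = 44 = |G|. So G has 14 conjugacy classes.

Answer: 14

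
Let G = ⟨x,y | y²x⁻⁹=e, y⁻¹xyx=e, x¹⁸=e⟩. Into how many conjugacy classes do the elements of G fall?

The conjugacy classes (representative and size) are:
  [e] (size 1), [x¹⁷] (size 2), [x¹⁶] (size 2), [x³] (size 2), [x¹⁴] (size 2), [x¹³] (size 2), [x¹²] (size 2), [x¹¹] (size 2), [x¹⁰] (size 2), [x⁹] (size 1), [x⁸y] (size 9), [xy] (size 9).
Class equation: 1 + 2 + 2 + 2 + 2 + 2 + 2 + 2 + 2 + 1 + 9 + 9 = 36 = |G|. So G has 12 conjugacy classes.

Answer: 12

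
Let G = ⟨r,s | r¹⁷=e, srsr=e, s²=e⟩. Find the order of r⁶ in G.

Compute successive powers until reaching e:
  (r⁶)¹ = r⁶, (r⁶)² = r¹², (r⁶)³ = r, (r⁶)⁴ = r⁷, (r⁶)⁵ = r¹³, (r⁶)⁶ = r², (r⁶)⁷ = r⁸, (r⁶)⁸ = r¹⁴, (r⁶)⁹ = r³, (r⁶)¹⁰ = r⁹, (r⁶)¹¹ = r¹⁵, (r⁶)¹² = r⁴, (r⁶)¹³ = r¹⁰, (r⁶)¹⁴ = r¹⁶, (r⁶)¹⁵ = r⁵, (r⁶)¹⁶ = r¹¹, (r⁶)¹⁷ = e.
The smallest positive k with (r⁶)ᵏ = e is 17.

Answer: 17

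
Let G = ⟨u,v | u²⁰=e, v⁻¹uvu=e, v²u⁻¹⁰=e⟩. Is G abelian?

u·v = uv but v·u = u⁹v⁻¹, so u·v ≠ v·u and G is not abelian.

Answer: No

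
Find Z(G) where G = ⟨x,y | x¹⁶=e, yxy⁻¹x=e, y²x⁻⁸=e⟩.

An element z ∈ Z(G) iff z commutes with every generator.
For example x⁸ is central: (x⁸)·x = x⁹ = x·(x⁸); (x⁸)·y = y⁻¹ = y·(x⁸).
Whereas x ∉ Z(G) since x·y = xy ≠ x⁷y⁻¹ = y·x.
Checking each of the 32 elements this way gives Z(G) = {e, x⁸}, of order 2.

Answer: {e, x⁸}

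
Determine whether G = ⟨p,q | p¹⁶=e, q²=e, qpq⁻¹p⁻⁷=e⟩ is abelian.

p·q = pq but q·p = p⁷q, so p·q ≠ q·p and G is not abelian.

Answer: No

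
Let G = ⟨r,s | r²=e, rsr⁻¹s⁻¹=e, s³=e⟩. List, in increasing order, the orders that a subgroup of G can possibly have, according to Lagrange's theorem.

|G| = 6 = 2 · 3. By Lagrange's theorem the order of any subgroup divides 6; the divisors of 6 are 1, 2, 3, 6.

Answer: 1, 2, 3, 6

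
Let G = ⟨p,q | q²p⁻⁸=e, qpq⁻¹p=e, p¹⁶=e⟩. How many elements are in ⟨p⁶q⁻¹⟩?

|⟨p⁶q⁻¹⟩| equals the order of p⁶q⁻¹. Compute successive powers until reaching e:
  (p⁶q⁻¹)¹ = p⁶q⁻¹, (p⁶q⁻¹)² = p⁸, (p⁶q⁻¹)³ = p⁶q, (p⁶q⁻¹)⁴ = e.
The smallest positive k with (p⁶q⁻¹)ᵏ = e is 4, so |⟨p⁶q⁻¹⟩| = 4.

Answer: 4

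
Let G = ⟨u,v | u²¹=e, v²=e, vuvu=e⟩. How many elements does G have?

Enumerate words in the generators, reducing via the relations: the distinct elements are
  {e, u, v, uv, u², u³, u⁴, u⁵, u⁶, u⁷, u⁸, u⁹, u²v, u²⁰, u³v, u¹², u¹³, u¹¹, u¹⁰, u¹⁴, u¹⁵, u¹⁶, u¹⁷, u¹⁸, u¹⁹, u⁴v, u⁵v, u⁶v, u⁷v, u⁸v, u⁹v, u²⁰v, u¹²v, u¹³v, u¹¹v, u¹⁰v, u¹⁴v, u¹⁵v, u¹⁶v, u¹⁷v, u¹⁸v, u¹⁹v}.
No further products give new elements, so |G| = 42.

Answer: 42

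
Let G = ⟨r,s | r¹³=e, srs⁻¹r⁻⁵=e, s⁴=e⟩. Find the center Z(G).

An element z ∈ Z(G) iff z commutes with every generator.
For example e is central: e·r = r = r·e; e·s = s = s·e.
Whereas r ∉ Z(G) since r·s = rs ≠ r⁵s = s·r.
Checking each of the 52 elements this way gives Z(G) = {e}, of order 1.

Answer: {e}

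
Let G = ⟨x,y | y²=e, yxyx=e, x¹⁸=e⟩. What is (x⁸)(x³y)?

Compute (x⁸) · (x³y) by multiplying left to right and reducing via the relations at each step:
  (x⁸) · x³ = x¹¹
  (x¹¹) · y = x¹¹y

Answer: x¹¹y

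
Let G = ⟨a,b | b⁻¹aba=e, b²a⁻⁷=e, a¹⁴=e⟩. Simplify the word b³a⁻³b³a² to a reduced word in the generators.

Multiply left to right, reducing at each step:
  (b⁻¹) · a⁻³ = a³b⁻¹
  (a³b⁻¹) · b³ = a¹⁰
  (a¹⁰) · a² = a¹²

Answer: a¹²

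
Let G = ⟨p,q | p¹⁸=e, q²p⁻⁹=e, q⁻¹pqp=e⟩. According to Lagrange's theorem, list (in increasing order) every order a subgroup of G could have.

|G| = 36 = 2² · 3². By Lagrange's theorem the order of any subgroup divides 36; the divisors of 36 are 1, 2, 3, 4, 6, 9, 12, 18, 36.

Answer: 1, 2, 3, 4, 6, 9, 12, 18, 36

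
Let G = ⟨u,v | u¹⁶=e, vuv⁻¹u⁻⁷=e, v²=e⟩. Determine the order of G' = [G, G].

G' = [G, G] is generated by all commutators. The generator-pair commutators are: [u, v] = u¹⁰.
The subgroup they normally generate is {e, u², u⁴, u⁶, u⁸, u¹⁰, u¹², u¹⁴}, of order 8.
Check: |G/G'| = 32/8 = 4 is the order of the abelianisation.

Answer: 8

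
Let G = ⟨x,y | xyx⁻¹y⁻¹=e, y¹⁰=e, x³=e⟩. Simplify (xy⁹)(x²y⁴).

Compute (xy⁹) · (x²y⁴) by multiplying left to right and reducing via the relations at each step:
  (xy⁹) · x² = y⁹
  (y⁹) · y⁴ = y³

Answer: y³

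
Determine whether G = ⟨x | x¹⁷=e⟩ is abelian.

G has a single generator, so G is cyclic and hence abelian.

Answer: Yes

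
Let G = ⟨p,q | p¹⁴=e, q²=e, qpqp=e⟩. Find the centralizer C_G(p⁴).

⟨p⁴⟩ ⊆ C_G(p⁴) since powers of p⁴ commute with p⁴; so |C_G(p⁴)| ≥ |⟨p⁴⟩| = 7.
By orbit–stabilizer, |C_G(p⁴)| = |G| / |conj. class of p⁴| = 28 / 2 = 14.
The 14 elements commuting with p⁴ are {e, p, p², p³, p⁴, p⁵, p⁶, p⁷, p⁸, p⁹, p¹⁰, p¹¹, p¹², p¹³}.

Answer: {e, p, p², p³, p⁴, p⁵, p⁶, p⁷, p⁸, p⁹, p¹⁰, p¹¹, p¹², p¹³}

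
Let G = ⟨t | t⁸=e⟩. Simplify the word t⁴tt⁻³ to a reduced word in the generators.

Multiply left to right, reducing at each step:
  (t⁴) · t = t⁵
  (t⁵) · t⁻³ = t²

Answer: t²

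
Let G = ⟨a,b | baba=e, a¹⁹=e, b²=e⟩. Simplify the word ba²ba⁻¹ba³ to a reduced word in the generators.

Multiply left to right, reducing at each step:
  b · a² = a¹⁷b
  (a¹⁷b) · b = a¹⁷
  (a¹⁷) · a⁻¹ = a¹⁶
  (a¹⁶) · b = a¹⁶b
  (a¹⁶b) · a³ = a¹³b

Answer: a¹³b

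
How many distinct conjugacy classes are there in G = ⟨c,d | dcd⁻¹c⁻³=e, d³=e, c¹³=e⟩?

The conjugacy classes (representative and size) are:
  [e] (size 1), [c] (size 3), [c⁵] (size 3), [c¹⁰] (size 3), [c⁸] (size 3), [c¹⁰d] (size 13), [c⁷d²] (size 13).
Class equation: 1 + 3 + 3 + 3 + 3 + 13 + 13 = 39 = |G|. So G has 7 conjugacy classes.

Answer: 7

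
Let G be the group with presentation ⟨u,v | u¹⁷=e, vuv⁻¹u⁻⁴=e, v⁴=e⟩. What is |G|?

Enumerate words in the generators, reducing via the relations: the distinct elements are
  {e, u, v, uv, u², u³, u⁴, u⁵, u⁶, u⁷, u⁸, u⁹, v², v³, uv², uv³, u²v, u³v, u¹², u¹³, u¹¹, u¹⁰, u¹⁴, u¹⁵, u¹⁶, u⁴v, u⁵v, u⁶v, u⁷v, u⁸v, u⁹v, u²v², u²v³, u³v², u³v³, u¹²v, u¹³v, u¹¹v, u¹⁰v, u¹⁴v, u¹⁵v, u¹⁶v, u⁴v², u⁴v³, u⁵v², u⁵v³, u⁶v², u⁶v³, u⁷v², u⁷v³, u⁸v², u⁸v³, u⁹v², u⁹v³, u¹²v², u¹²v³, u¹³v², u¹³v³, u¹¹v², u¹¹v³, u¹⁰v², u¹⁰v³, u¹⁴v², u¹⁴v³, u¹⁵v², u¹⁵v³, u¹⁶v², u¹⁶v³}.
No further products give new elements, so |G| = 68.

Answer: 68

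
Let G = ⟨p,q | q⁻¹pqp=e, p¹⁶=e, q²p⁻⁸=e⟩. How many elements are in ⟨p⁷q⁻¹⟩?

|⟨p⁷q⁻¹⟩| equals the order of p⁷q⁻¹. Compute successive powers until reaching e:
  (p⁷q⁻¹)¹ = p⁷q⁻¹, (p⁷q⁻¹)² = p⁸, (p⁷q⁻¹)³ = p⁷q, (p⁷q⁻¹)⁴ = e.
The smallest positive k with (p⁷q⁻¹)ᵏ = e is 4, so |⟨p⁷q⁻¹⟩| = 4.

Answer: 4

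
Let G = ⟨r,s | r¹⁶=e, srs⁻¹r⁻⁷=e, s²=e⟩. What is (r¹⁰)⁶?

Compute successive powers of (r¹⁰), reducing at each step:
  (r¹⁰)²: (r¹⁰) · r¹⁰ = r⁴
  (r¹⁰)³: (r⁴) · r¹⁰ = r¹⁴
  (r¹⁰)⁴: (r¹⁴) · r¹⁰ = r⁸
  (r¹⁰)⁵: (r⁸) · r¹⁰ = r²
  (r¹⁰)⁶: (r²) · r¹⁰ = r¹²

Answer: r¹²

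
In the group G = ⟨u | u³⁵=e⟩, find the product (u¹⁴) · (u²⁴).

Compute (u¹⁴) · (u²⁴) by multiplying left to right and reducing via the relations at each step:
  (u¹⁴) · u²⁴ = u³

Answer: u³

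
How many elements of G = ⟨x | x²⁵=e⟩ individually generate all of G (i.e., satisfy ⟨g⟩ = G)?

G is cyclic of order 25. An element generates G iff its order is 25, and a cyclic group of order 25 has exactly φ(25) = 20 such elements.

Answer: 20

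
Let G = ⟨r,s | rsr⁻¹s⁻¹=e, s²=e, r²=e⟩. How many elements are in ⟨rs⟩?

|⟨rs⟩| equals the order of rs. Compute successive powers until reaching e:
  (rs)¹ = rs, (rs)² = e.
The smallest positive k with (rs)ᵏ = e is 2, so |⟨rs⟩| = 2.

Answer: 2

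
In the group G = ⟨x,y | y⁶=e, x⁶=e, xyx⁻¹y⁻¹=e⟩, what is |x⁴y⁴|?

Compute successive powers until reaching e:
  (x⁴y⁴)¹ = x⁴y⁴, (x⁴y⁴)² = x²y², (x⁴y⁴)³ = e.
The smallest positive k with (x⁴y⁴)ᵏ = e is 3.

Answer: 3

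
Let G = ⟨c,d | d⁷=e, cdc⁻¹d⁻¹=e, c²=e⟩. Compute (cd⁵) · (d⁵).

Compute (cd⁵) · (d⁵) by multiplying left to right and reducing via the relations at each step:
  (cd⁵) · d⁵ = cd³

Answer: cd³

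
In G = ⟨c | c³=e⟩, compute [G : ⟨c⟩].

First find ord(c) by computing successive powers:
  c¹ = c, c² = c², c³ = e.
So |⟨c⟩| = ord(c) = 3. With |G| = 3, by Lagrange [G : ⟨c⟩] = 3/3 = 1.

Answer: 1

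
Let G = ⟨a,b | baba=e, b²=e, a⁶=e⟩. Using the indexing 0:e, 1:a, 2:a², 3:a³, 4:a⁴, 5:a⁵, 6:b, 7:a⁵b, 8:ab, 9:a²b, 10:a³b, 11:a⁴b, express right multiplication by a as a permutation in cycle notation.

(0 1 2 3 4 5)(6 7 11 10 9 8)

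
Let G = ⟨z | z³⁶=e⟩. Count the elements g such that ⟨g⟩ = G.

G is cyclic of order 36. An element generates G iff its order is 36, and a cyclic group of order 36 has exactly φ(36) = 12 such elements.

Answer: 12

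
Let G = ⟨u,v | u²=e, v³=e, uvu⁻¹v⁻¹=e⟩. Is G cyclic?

|G| = 6. The element uv has order 6 (its powers give 6 distinct elements), so ⟨uv⟩ = G and G is cyclic.

Answer: Yes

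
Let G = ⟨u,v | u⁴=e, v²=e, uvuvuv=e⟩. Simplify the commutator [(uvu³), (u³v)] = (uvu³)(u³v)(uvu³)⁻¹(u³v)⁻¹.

[(uvu³), (u³v)] = (uvu³)·(u³v)·(uvu³)⁻¹·(u³v)⁻¹.
  (uvu³) · (u³v) = uvu²v
  (uvu²v) · (uvu³) = vu
  (vu) · (vu) = u³v

Answer: u³v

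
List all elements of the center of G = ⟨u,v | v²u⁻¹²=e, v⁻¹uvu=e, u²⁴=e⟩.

An element z ∈ Z(G) iff z commutes with every generator.
For example u¹² is central: (u¹²)·u = u¹³ = u·(u¹²); (u¹²)·v = v⁻¹ = v·(u¹²).
Whereas u ∉ Z(G) since u·v = uv ≠ u¹¹v⁻¹ = v·u.
Checking each of the 48 elements this way gives Z(G) = {e, u¹²}, of order 2.

Answer: {e, u¹²}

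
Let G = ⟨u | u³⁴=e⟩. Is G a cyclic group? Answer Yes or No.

|G| = 34. The element u has order 34 (its powers give 34 distinct elements), so ⟨u⟩ = G and G is cyclic.

Answer: Yes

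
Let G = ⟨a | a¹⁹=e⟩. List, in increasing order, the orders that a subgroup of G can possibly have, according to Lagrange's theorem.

|G| = 19 = 19. By Lagrange's theorem the order of any subgroup divides 19; the divisors of 19 are 1, 19.

Answer: 1, 19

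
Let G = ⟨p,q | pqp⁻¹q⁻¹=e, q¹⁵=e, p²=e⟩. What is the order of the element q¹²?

Compute successive powers until reaching e:
  (q¹²)¹ = q¹², (q¹²)² = q⁹, (q¹²)³ = q⁶, (q¹²)⁴ = q³, (q¹²)⁵ = e.
The smallest positive k with (q¹²)ᵏ = e is 5.

Answer: 5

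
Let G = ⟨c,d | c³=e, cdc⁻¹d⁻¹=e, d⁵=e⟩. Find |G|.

Enumerate words in the generators, reducing via the relations: the distinct elements are
  {c, d, e, cd, c², d², d³, d⁴, cd², cd³, cd⁴, c²d, c²d², c²d³, c²d⁴}.
No further products give new elements, so |G| = 15.

Answer: 15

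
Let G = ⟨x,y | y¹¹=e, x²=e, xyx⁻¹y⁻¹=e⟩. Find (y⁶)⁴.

Compute successive powers of (y⁶), reducing at each step:
  (y⁶)²: (y⁶) · y⁶ = y
  (y⁶)³: y · y⁶ = y⁷
  (y⁶)⁴: (y⁷) · y⁶ = y²

Answer: y²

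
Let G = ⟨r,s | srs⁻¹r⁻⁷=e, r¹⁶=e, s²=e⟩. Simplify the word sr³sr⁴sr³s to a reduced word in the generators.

Multiply left to right, reducing at each step:
  s · r³ = r⁵s
  (r⁵s) · s = r⁵
  (r⁵) · r⁴ = r⁹
  (r⁹) · s = r⁹s
  (r⁹s) · r³ = r¹⁴s
  (r¹⁴s) · s = r¹⁴

Answer: r¹⁴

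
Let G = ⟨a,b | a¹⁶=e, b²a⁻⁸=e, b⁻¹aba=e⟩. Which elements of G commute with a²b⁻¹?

⟨a²b⁻¹⟩ ⊆ C_G(a²b⁻¹) since powers of a²b⁻¹ commute with a²b⁻¹; so |C_G(a²b⁻¹)| ≥ |⟨a²b⁻¹⟩| = 4.
By orbit–stabilizer, |C_G(a²b⁻¹)| = |G| / |conj. class of a²b⁻¹| = 32 / 8 = 4.
The 4 elements commuting with a²b⁻¹ are {e, a⁸, a²b, a²b⁻¹}.

Answer: {e, a⁸, a²b, a²b⁻¹}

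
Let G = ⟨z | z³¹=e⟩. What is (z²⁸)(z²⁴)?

Compute (z²⁸) · (z²⁴) by multiplying left to right and reducing via the relations at each step:
  (z²⁸) · z²⁴ = z²¹

Answer: z²¹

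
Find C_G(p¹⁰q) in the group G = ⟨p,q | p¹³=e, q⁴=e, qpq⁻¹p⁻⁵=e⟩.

⟨p¹⁰q⟩ ⊆ C_G(p¹⁰q) since powers of p¹⁰q commute with p¹⁰q; so |C_G(p¹⁰q)| ≥ |⟨p¹⁰q⟩| = 4.
By orbit–stabilizer, |C_G(p¹⁰q)| = |G| / |conj. class of p¹⁰q| = 52 / 13 = 4.
The 4 elements commuting with p¹⁰q are {e, p¹⁰q, p⁸q², p¹¹q³}.

Answer: {e, p¹⁰q, p⁸q², p¹¹q³}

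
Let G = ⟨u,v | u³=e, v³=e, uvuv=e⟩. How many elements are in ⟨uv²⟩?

|⟨uv²⟩| equals the order of uv². Compute successive powers until reaching e:
  (uv²)¹ = uv², (uv²)² = vu², (uv²)³ = e.
The smallest positive k with (uv²)ᵏ = e is 3, so |⟨uv²⟩| = 3.

Answer: 3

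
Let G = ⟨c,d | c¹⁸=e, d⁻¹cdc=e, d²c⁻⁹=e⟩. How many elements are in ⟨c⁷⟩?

|⟨c⁷⟩| equals the order of c⁷. Compute successive powers until reaching e:
  (c⁷)¹ = c⁷, (c⁷)² = c¹⁴, (c⁷)³ = c³, (c⁷)⁴ = c¹⁰, (c⁷)⁵ = c¹⁷, (c⁷)⁶ = c⁶, (c⁷)⁷ = c¹³, (c⁷)⁸ = c², (c⁷)⁹ = c⁹, (c⁷)¹⁰ = c¹⁶, (c⁷)¹¹ = c⁵, (c⁷)¹² = c¹², (c⁷)¹³ = c, (c⁷)¹⁴ = c⁸, (c⁷)¹⁵ = c¹⁵, (c⁷)¹⁶ = c⁴, (c⁷)¹⁷ = c¹¹, (c⁷)¹⁸ = e.
The smallest positive k with (c⁷)ᵏ = e is 18, so |⟨c⁷⟩| = 18.

Answer: 18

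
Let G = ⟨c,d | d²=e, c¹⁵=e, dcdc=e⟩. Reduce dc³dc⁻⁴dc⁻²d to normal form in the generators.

Multiply left to right, reducing at each step:
  d · c³ = c¹²d
  (c¹²d) · d = c¹²
  (c¹²) · c⁻⁴ = c⁸
  (c⁸) · d = c⁸d
  (c⁸d) · c⁻² = c¹⁰d
  (c¹⁰d) · d = c¹⁰

Answer: c¹⁰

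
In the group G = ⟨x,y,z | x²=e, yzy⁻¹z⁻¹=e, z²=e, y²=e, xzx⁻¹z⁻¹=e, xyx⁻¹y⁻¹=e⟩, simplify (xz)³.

Compute successive powers of (xz), reducing at each step:
  (xz)²: (xz) · x = z;   z · z = e
  (xz)³: e · x = x;   x · z = xz

Answer: xz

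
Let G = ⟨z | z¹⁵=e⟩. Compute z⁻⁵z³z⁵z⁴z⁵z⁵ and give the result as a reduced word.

Multiply left to right, reducing at each step:
  (z¹⁰) · z³ = z¹³
  (z¹³) · z⁵ = z³
  (z³) · z⁴ = z⁷
  (z⁷) · z⁵ = z¹²
  (z¹²) · z⁵ = z²

Answer: z²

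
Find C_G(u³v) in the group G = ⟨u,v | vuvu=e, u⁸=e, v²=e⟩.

⟨u³v⟩ ⊆ C_G(u³v) since powers of u³v commute with u³v; so |C_G(u³v)| ≥ |⟨u³v⟩| = 2.
By orbit–stabilizer, |C_G(u³v)| = |G| / |conj. class of u³v| = 16 / 4 = 4.
The 4 elements commuting with u³v are {e, u⁴, u⁷v, u³v}.

Answer: {e, u⁴, u⁷v, u³v}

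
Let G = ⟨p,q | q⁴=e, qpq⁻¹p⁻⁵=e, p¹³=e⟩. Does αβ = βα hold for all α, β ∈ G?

p·q = pq but q·p = p⁵q, so p·q ≠ q·p and G is not abelian.

Answer: No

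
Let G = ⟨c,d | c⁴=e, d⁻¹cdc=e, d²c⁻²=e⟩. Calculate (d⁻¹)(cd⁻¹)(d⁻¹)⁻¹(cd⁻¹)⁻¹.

[(d⁻¹), (cd⁻¹)] = (d⁻¹)·(cd⁻¹)·(d⁻¹)⁻¹·(cd⁻¹)⁻¹.
  (d⁻¹) · (cd⁻¹) = c
  c · d = cd
  (cd) · (cd) = c²

Answer: c²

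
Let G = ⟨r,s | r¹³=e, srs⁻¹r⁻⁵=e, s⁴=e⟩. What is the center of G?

An element z ∈ Z(G) iff z commutes with every generator.
For example e is central: e·r = r = r·e; e·s = s = s·e.
Whereas r ∉ Z(G) since r·s = rs ≠ r⁵s = s·r.
Checking each of the 52 elements this way gives Z(G) = {e}, of order 1.

Answer: {e}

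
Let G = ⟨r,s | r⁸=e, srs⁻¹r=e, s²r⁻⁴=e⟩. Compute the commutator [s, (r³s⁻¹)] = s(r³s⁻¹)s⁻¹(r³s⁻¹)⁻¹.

[s, (r³s⁻¹)] = s·(r³s⁻¹)·s⁻¹·(r³s⁻¹)⁻¹.
  s · (r³s⁻¹) = r⁵
  (r⁵) · (s⁻¹) = rs
  (rs) · (r³s) = r²

Answer: r²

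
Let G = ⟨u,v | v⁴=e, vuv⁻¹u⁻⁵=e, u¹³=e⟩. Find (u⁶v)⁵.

Compute successive powers of (u⁶v), reducing at each step:
  (u⁶v)²: (u⁶v) · u⁶ = u¹⁰v;   (u¹⁰v) · v = u¹⁰v²
  (u⁶v)³: (u¹⁰v²) · u⁶ = u⁴v²;   (u⁴v²) · v = u⁴v³
  (u⁶v)⁴: (u⁴v³) · u⁶ = v³;   (v³) · v = e
  (u⁶v)⁵: e · u⁶ = u⁶;   (u⁶) · v = u⁶v

Answer: u⁶v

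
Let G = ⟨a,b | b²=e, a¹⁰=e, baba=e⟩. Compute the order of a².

Compute successive powers until reaching e:
  (a²)¹ = a², (a²)² = a⁴, (a²)³ = a⁶, (a²)⁴ = a⁸, (a²)⁵ = e.
The smallest positive k with (a²)ᵏ = e is 5.

Answer: 5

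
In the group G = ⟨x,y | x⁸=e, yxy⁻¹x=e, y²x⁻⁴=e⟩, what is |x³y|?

Compute successive powers until reaching e:
  (x³y)¹ = x³y, (x³y)² = x⁴, (x³y)³ = x³y⁻¹, (x³y)⁴ = e.
The smallest positive k with (x³y)ᵏ = e is 4.

Answer: 4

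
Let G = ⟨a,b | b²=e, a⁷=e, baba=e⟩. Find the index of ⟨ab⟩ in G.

First find ord(ab) by computing successive powers:
  (ab)¹ = ab, (ab)² = e.
So |⟨ab⟩| = ord(ab) = 2. With |G| = 14, by Lagrange [G : ⟨ab⟩] = 14/2 = 7.

Answer: 7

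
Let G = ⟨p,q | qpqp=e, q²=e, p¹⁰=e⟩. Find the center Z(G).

An element z ∈ Z(G) iff z commutes with every generator.
For example p⁵ is central: (p⁵)·p = p⁶ = p·(p⁵); (p⁵)·q = p⁵q = q·(p⁵).
Whereas p ∉ Z(G) since p·q = pq ≠ p⁹q = q·p.
Checking each of the 20 elements this way gives Z(G) = {e, p⁵}, of order 2.

Answer: {e, p⁵}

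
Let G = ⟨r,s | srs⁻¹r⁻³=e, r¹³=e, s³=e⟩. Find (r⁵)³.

Compute successive powers of (r⁵), reducing at each step:
  (r⁵)²: (r⁵) · r⁵ = r¹⁰
  (r⁵)³: (r¹⁰) · r⁵ = r²

Answer: r²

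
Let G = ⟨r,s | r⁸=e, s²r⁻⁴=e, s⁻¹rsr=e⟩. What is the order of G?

Enumerate words in the generators, reducing via the relations: the distinct elements are
  {e, r, s, rs, r², r³, r⁴, r⁵, r⁶, r⁷, r²s, r³s, s⁻¹, rs⁻¹, r²s⁻¹, r³s⁻¹}.
No further products give new elements, so |G| = 16.

Answer: 16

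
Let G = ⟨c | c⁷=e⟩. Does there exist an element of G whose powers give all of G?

|G| = 7. The element c has order 7 (its powers give 7 distinct elements), so ⟨c⟩ = G and G is cyclic.

Answer: Yes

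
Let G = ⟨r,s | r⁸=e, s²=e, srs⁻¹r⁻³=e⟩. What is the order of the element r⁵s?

Compute successive powers until reaching e:
  (r⁵s)¹ = r⁵s, (r⁵s)² = r⁴, (r⁵s)³ = rs, (r⁵s)⁴ = e.
The smallest positive k with (r⁵s)ᵏ = e is 4.

Answer: 4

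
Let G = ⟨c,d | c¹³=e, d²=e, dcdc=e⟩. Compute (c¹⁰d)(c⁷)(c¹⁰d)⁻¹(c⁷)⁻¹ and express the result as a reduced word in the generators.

[(c¹⁰d), (c⁷)] = (c¹⁰d)·(c⁷)·(c¹⁰d)⁻¹·(c⁷)⁻¹.
  (c¹⁰d) · (c⁷) = c³d
  (c³d) · (c¹⁰d) = c⁶
  (c⁶) · (c⁶) = c¹²

Answer: c¹²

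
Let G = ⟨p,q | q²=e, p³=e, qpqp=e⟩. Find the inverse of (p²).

The order of (p²) is 3 (smallest k with (p²)ᵏ = e), so (p²)⁻¹ = (p²)² = p.
Check: (p²) · p → (p²) · p = e, giving e as required.

Answer: p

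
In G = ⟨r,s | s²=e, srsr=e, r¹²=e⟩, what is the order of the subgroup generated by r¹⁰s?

|⟨r¹⁰s⟩| equals the order of r¹⁰s. Compute successive powers until reaching e:
  (r¹⁰s)¹ = r¹⁰s, (r¹⁰s)² = e.
The smallest positive k with (r¹⁰s)ᵏ = e is 2, so |⟨r¹⁰s⟩| = 2.

Answer: 2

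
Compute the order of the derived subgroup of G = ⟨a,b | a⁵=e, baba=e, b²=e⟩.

G' = [G, G] is generated by all commutators. The generator-pair commutators are: [a, b] = a².
The subgroup they normally generate is {e, a, a², a³, a⁴}, of order 5.
Check: |G/G'| = 10/5 = 2 is the order of the abelianisation.

Answer: 5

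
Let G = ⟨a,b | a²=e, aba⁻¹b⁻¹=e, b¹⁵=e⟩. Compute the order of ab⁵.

Compute successive powers until reaching e:
  (ab⁵)¹ = ab⁵, (ab⁵)² = b¹⁰, (ab⁵)³ = a, (ab⁵)⁴ = b⁵, (ab⁵)⁵ = ab¹⁰, (ab⁵)⁶ = e.
The smallest positive k with (ab⁵)ᵏ = e is 6.

Answer: 6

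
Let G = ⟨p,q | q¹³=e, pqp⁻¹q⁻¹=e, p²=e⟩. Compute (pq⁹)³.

Compute successive powers of (pq⁹), reducing at each step:
  (pq⁹)²: (pq⁹) · p = q⁹;   (q⁹) · q⁹ = q⁵
  (pq⁹)³: (q⁵) · p = pq⁵;   (pq⁵) · q⁹ = pq

Answer: pq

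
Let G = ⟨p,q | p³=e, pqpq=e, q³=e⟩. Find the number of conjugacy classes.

The conjugacy classes (representative and size) are:
  [e] (size 1), [qp²] (size 4), [q²p] (size 4), [p²q²] (size 3).
Class equation: 1 + 4 + 4 + 3 = 12 = |G|. So G has 4 conjugacy classes.

Answer: 4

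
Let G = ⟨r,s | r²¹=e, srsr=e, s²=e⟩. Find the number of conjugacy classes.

The conjugacy classes (representative and size) are:
  [e] (size 1), [r²⁰] (size 2), [r²] (size 2), [r³] (size 2), [r¹⁷] (size 2), [r⁵] (size 2), [r⁶] (size 2), [r⁷] (size 2), [r⁸] (size 2), [r⁹] (size 2), [r¹⁰] (size 2), [s] (size 21).
Class equation: 1 + 2 + 2 + 2 + 2 + 2 + 2 + 2 + 2 + 2 + 2 + 21 = 42 = |G|. So G has 12 conjugacy classes.

Answer: 12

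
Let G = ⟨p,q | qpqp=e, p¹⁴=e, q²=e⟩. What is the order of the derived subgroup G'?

G' = [G, G] is generated by all commutators. The generator-pair commutators are: [p, q] = p².
The subgroup they normally generate is {e, p², p⁴, p⁶, p⁸, p¹⁰, p¹²}, of order 7.
Check: |G/G'| = 28/7 = 4 is the order of the abelianisation.

Answer: 7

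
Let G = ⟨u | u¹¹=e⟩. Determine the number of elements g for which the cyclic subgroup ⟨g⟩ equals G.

G is cyclic of order 11. An element generates G iff its order is 11, and a cyclic group of order 11 has exactly φ(11) = 10 such elements.

Answer: 10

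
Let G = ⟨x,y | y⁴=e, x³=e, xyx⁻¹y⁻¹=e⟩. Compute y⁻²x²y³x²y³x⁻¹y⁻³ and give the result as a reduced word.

Multiply left to right, reducing at each step:
  (y²) · x² = x²y²
  (x²y²) · y³ = x²y
  (x²y) · x² = xy
  (xy) · y³ = x
  x · x⁻¹ = e
  e · y⁻³ = y

Answer: y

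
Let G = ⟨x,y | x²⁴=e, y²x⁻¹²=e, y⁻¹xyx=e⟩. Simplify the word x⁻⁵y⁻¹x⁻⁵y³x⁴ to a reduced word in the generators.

Multiply left to right, reducing at each step:
  (x¹⁹) · y⁻¹ = x⁷y
  (x⁷y) · x⁻⁵ = y⁻¹
  (y⁻¹) · y³ = x¹²
  (x¹²) · x⁴ = x¹⁶

Answer: x¹⁶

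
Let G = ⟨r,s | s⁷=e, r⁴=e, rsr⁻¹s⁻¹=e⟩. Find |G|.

Enumerate words in the generators, reducing via the relations: the distinct elements are
  {e, r, s, rs, r², r³, s², s³, s⁴, s⁵, s⁶, rs², rs³, rs⁴, rs⁵, rs⁶, r²s, r³s, r²s², r²s³, r²s⁴, r²s⁵, r²s⁶, r³s², r³s³, r³s⁴, r³s⁵, r³s⁶}.
No further products give new elements, so |G| = 28.

Answer: 28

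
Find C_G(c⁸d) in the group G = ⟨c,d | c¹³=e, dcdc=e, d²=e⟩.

⟨c⁸d⟩ ⊆ C_G(c⁸d) since powers of c⁸d commute with c⁸d; so |C_G(c⁸d)| ≥ |⟨c⁸d⟩| = 2.
By orbit–stabilizer, |C_G(c⁸d)| = |G| / |conj. class of c⁸d| = 26 / 13 = 2.
The 2 elements commuting with c⁸d are {e, c⁸d}.

Answer: {e, c⁸d}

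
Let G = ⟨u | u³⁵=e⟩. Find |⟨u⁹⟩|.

|⟨u⁹⟩| equals the order of u⁹. Compute successive powers until reaching e:
  (u⁹)¹ = u⁹, (u⁹)² = u¹⁸, (u⁹)³ = u²⁷, (u⁹)⁴ = u, (u⁹)⁵ = u¹⁰, (u⁹)⁶ = u¹⁹, (u⁹)⁷ = u²⁸, (u⁹)⁸ = u², (u⁹)⁹ = u¹¹, (u⁹)¹⁰ = u²⁰, (u⁹)¹¹ = u²⁹, (u⁹)¹² = u³, (u⁹)¹³ = u¹², (u⁹)¹⁴ = u²¹, (u⁹)¹⁵ = u³⁰, (u⁹)¹⁶ = u⁴, (u⁹)¹⁷ = u¹³, (u⁹)¹⁸ = u²², (u⁹)¹⁹ = u³¹, (u⁹)²⁰ = u⁵, (u⁹)²¹ = u¹⁴, (u⁹)²² = u²³, (u⁹)²³ = u³², (u⁹)²⁴ = u⁶, (u⁹)²⁵ = u¹⁵, (u⁹)²⁶ = u²⁴, (u⁹)²⁷ = u³³, (u⁹)²⁸ = u⁷, (u⁹)²⁹ = u¹⁶, (u⁹)³⁰ = u²⁵, (u⁹)³¹ = u³⁴, (u⁹)³² = u⁸, (u⁹)³³ = u¹⁷, (u⁹)³⁴ = u²⁶, (u⁹)³⁵ = e.
The smallest positive k with (u⁹)ᵏ = e is 35, so |⟨u⁹⟩| = 35.

Answer: 35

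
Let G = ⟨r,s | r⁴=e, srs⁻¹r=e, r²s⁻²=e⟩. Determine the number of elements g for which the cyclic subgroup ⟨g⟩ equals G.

⟨g⟩ = G would require ord(g) = |G| = 8, but the maximum element order in G is 4 < 8. So G is not cyclic and no single element generates it: the count is 0.

Answer: 0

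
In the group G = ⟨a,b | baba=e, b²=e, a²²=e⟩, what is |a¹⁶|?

Compute successive powers until reaching e:
  (a¹⁶)¹ = a¹⁶, (a¹⁶)² = a¹⁰, (a¹⁶)³ = a⁴, (a¹⁶)⁴ = a²⁰, (a¹⁶)⁵ = a¹⁴, (a¹⁶)⁶ = a⁸, (a¹⁶)⁷ = a², (a¹⁶)⁸ = a¹⁸, (a¹⁶)⁹ = a¹², (a¹⁶)¹⁰ = a⁶, (a¹⁶)¹¹ = e.
The smallest positive k with (a¹⁶)ᵏ = e is 11.

Answer: 11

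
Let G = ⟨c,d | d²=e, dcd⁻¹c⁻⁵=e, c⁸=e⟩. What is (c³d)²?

Compute successive powers of (c³d), reducing at each step:
  (c³d)²: (c³d) · c³ = c²d;   (c²d) · d = c²

Answer: c²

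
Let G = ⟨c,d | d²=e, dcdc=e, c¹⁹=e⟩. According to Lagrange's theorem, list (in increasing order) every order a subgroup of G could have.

|G| = 38 = 2 · 19. By Lagrange's theorem the order of any subgroup divides 38; the divisors of 38 are 1, 2, 19, 38.

Answer: 1, 2, 19, 38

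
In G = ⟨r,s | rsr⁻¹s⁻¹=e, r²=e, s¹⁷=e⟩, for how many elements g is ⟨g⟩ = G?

G is cyclic of order 34. An element generates G iff its order is 34, and a cyclic group of order 34 has exactly φ(34) = 16 such elements.

Answer: 16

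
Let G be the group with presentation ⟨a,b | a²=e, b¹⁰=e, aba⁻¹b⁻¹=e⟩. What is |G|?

Enumerate words in the generators, reducing via the relations: the distinct elements are
  {a, b, e, ab, b², b³, b⁴, b⁵, b⁶, b⁷, b⁸, b⁹, ab², ab³, ab⁴, ab⁵, ab⁶, ab⁷, ab⁸, ab⁹}.
No further products give new elements, so |G| = 20.

Answer: 20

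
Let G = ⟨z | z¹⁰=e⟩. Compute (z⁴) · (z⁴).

Compute (z⁴) · (z⁴) by multiplying left to right and reducing via the relations at each step:
  (z⁴) · z⁴ = z⁸

Answer: z⁸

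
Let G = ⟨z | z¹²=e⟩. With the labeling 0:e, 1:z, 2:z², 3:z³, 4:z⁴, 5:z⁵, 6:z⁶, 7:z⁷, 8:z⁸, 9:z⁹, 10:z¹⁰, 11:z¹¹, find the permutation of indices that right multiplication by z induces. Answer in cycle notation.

(0 1 2 3 4 5 6 7 8 9 10 11)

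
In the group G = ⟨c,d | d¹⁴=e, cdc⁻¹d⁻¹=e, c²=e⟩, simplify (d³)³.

Compute successive powers of (d³), reducing at each step:
  (d³)²: (d³) · d³ = d⁶
  (d³)³: (d⁶) · d³ = d⁹

Answer: d⁹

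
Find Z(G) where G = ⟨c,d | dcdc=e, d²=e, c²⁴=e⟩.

An element z ∈ Z(G) iff z commutes with every generator.
For example c¹² is central: (c¹²)·c = c¹³ = c·(c¹²); (c¹²)·d = c¹²d = d·(c¹²).
Whereas c ∉ Z(G) since c·d = cd ≠ c²³d = d·c.
Checking each of the 48 elements this way gives Z(G) = {e, c¹²}, of order 2.

Answer: {e, c¹²}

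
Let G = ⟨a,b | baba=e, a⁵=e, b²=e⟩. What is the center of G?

An element z ∈ Z(G) iff z commutes with every generator.
For example e is central: e·a = a = a·e; e·b = b = b·e.
Whereas a ∉ Z(G) since a·b = ab ≠ a⁴b = b·a.
Checking each of the 10 elements this way gives Z(G) = {e}, of order 1.

Answer: {e}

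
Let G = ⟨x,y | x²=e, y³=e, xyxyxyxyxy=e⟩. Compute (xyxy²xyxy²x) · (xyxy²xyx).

Compute (xyxy²xyxy²x) · (xyxy²xyx) by multiplying left to right and reducing via the relations at each step:
  (xyxy²xyxy²x) · x = xyxy²xyxy²
  (xyxy²xyxy²) · y = xyxy²xyx
  (xyxy²xyx) · x = xyxy²xy
  (xyxy²xy) · y² = xyxy²x
  (xyxy²x) · x = xyxy²
  (xyxy²) · y = xyx
  (xyx) · x = xy

Answer: xy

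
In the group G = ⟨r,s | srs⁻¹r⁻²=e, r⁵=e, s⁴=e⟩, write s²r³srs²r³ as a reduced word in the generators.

Multiply left to right, reducing at each step:
  (s²) · r³ = r²s²
  (r²s²) · s = r²s³
  (r²s³) · r = s³
  (s³) · s² = s
  s · r³ = rs

Answer: rs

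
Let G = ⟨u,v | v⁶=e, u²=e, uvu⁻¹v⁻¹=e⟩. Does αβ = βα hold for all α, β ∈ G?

Each pair of generators commutes: u·v = uv = v·u. Since the generators pairwise commute, every element of G commutes with every other, so G is abelian.

Answer: Yes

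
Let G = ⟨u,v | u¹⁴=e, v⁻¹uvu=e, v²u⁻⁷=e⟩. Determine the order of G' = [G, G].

G' = [G, G] is generated by all commutators. The generator-pair commutators are: [u, v] = u².
The subgroup they normally generate is {e, u², u⁴, u⁶, u⁸, u¹⁰, u¹²}, of order 7.
Check: |G/G'| = 28/7 = 4 is the order of the abelianisation.

Answer: 7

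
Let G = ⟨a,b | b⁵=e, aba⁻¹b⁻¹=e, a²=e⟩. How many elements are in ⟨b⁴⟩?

|⟨b⁴⟩| equals the order of b⁴. Compute successive powers until reaching e:
  (b⁴)¹ = b⁴, (b⁴)² = b³, (b⁴)³ = b², (b⁴)⁴ = b, (b⁴)⁵ = e.
The smallest positive k with (b⁴)ᵏ = e is 5, so |⟨b⁴⟩| = 5.

Answer: 5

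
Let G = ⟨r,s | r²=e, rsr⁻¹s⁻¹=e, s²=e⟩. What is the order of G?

Enumerate words in the generators, reducing via the relations: the distinct elements are
  {e, r, s, rs}.
No further products give new elements, so |G| = 4.

Answer: 4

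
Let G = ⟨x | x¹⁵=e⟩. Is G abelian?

G has a single generator, so G is cyclic and hence abelian.

Answer: Yes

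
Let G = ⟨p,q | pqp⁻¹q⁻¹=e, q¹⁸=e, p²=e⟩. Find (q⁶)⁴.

Compute successive powers of (q⁶), reducing at each step:
  (q⁶)²: (q⁶) · q⁶ = q¹²
  (q⁶)³: (q¹²) · q⁶ = e
  (q⁶)⁴: e · q⁶ = q⁶

Answer: q⁶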